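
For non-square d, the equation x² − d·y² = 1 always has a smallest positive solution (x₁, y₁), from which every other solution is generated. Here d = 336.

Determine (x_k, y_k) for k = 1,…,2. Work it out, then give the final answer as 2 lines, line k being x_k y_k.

√336 → a₀=18, period (3,36); ℓ=2 even so k=1
i=0: a=18 ⇒ p=18, q=1
i=1: a=3 ⇒ p=55, q=3
(x₁, y₁) = (55, 3);  55² − 336·3² = 1 ✓
k=2:  x_2 = 55·55+336·3·3 = 6049,  y_2 = 55·3+3·55 = 330

55 3
6049 330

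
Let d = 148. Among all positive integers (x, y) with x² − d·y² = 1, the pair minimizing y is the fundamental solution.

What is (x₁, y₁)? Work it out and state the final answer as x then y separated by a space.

73 6

d=148: √d = [12; 6,24] (ℓ=2, even), read p_1/q_1
a_0=12:  p_0=12·1+0=12,  q_0=12·0+1=1
a_1=6:  p_1=6·12+1=73,  q_1=6·1+0=6
fundamental: x₁=73, y₁=6  (since 5329 − 148·36 = 1)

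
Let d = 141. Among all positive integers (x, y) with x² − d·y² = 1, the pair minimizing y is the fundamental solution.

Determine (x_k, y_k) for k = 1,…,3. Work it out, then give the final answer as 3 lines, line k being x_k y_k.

95 8
18049 1520
3429215 288792

√141 → a₀=11, period (1,6,1,22); ℓ=4 even so k=3
i=0: a=11 ⇒ p=11, q=1
i=1: a=1 ⇒ p=12, q=1
i=2: a=6 ⇒ p=83, q=7
i=3: a=1 ⇒ p=95, q=8
(x₁, y₁) = (95, 8);  95² − 141·8² = 1 ✓
(95+8√141)^2 = 18049 + 1520√141
(95+8√141)^3 = 3429215 + 288792√141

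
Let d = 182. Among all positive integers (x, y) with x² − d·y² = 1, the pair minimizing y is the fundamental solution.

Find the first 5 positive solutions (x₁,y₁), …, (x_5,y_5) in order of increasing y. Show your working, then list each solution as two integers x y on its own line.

27 2
1457 108
78651 5830
4245697 314712
229188987 16988618

√182 = [13; 2,26, …], period ℓ=2 (even) → k=1
step 0: (13, 1)  from 13·(1,0) + (0,1)
step 1: (27, 2)  from 2·(13,1) + (1,0)
fundamental: x₁=27, y₁=2  (since 729 − 182·4 = 1)
(27+2√182)^2 = 1457 + 108√182
(27+2√182)^3 = 78651 + 5830√182
(27+2√182)^4 = 4245697 + 314712√182
(27+2√182)^5 = 229188987 + 16988618√182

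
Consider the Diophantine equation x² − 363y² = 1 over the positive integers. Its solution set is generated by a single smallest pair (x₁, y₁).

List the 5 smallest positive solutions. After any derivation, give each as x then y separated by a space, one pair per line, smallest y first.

√363 → a₀=19, period (19,38); ℓ=2 even so k=1
i=0: a=19 ⇒ p=19, q=1
i=1: a=19 ⇒ p=362, q=19
fundamental: x₁=362, y₁=19  (since 131044 − 363·361 = 1)
n=2: (362,19)∘(362,19) = (362·362+363·19·19, 362·19+19·362) = (262087,13756)
n=3: (262087,13756)∘(362,19) = (362·262087+363·19·13756, 362·13756+19·262087) = (189750626,9959325)
n=4: (189750626,9959325)∘(362,19) = (362·189750626+363·19·9959325, 362·9959325+19·189750626) = (137379191137,7210537544)
n=5: (137379191137,7210537544)∘(362,19) = (362·137379191137+363·19·7210537544, 362·7210537544+19·137379191137) = (99462344632562,5220419222531)

362 19
262087 13756
189750626 9959325
137379191137 7210537544
99462344632562 5220419222531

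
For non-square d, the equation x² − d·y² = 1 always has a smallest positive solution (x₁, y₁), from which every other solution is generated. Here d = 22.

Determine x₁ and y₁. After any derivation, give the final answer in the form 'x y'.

√22 = [4; 1,2,4,2,1,8, …], period ℓ=6 (even) → k=5
k=0  a_k=4  p_k/q_k = 4/1
k=1  a_k=1  p_k/q_k = 5/1
k=2  a_k=2  p_k/q_k = 14/3
k=3  a_k=4  p_k/q_k = 61/13
k=4  a_k=2  p_k/q_k = 136/29
k=5  a_k=1  p_k/q_k = 197/42
fundamental: x₁=197, y₁=42  (since 38809 − 22·1764 = 1)

197 42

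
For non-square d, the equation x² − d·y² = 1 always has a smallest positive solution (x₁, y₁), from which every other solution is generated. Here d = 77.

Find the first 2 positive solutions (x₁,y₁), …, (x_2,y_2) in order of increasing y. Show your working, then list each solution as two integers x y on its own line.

351 40
246401 28080

[8; 1,3,2,3,1,16] for √77; ℓ=6 ⇒ convergent index 5
a_0=8:  p_0=8·1+0=8,  q_0=8·0+1=1
…
a_2=3:  p_2=3·9+8=35,  q_2=3·1+1=4
a_3=2:  p_3=2·35+9=79,  q_3=2·4+1=9
a_4=3:  p_4=3·79+35=272,  q_4=3·9+4=31
a_5=1:  p_5=1·272+79=351,  q_5=1·31+9=40
(x₁, y₁) = (351, 40);  351² − 77·40² = 1 ✓
(x_2, y_2) = (351·351 + 77·40·40, 351·40 + 40·351) = (246401, 28080)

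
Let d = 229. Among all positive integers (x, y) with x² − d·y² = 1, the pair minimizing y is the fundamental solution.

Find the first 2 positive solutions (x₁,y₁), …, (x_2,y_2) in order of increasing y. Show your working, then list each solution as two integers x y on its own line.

5848201 386460
68402909872801 4520191516920

d=229: √d = [15; 7,1,1,7,30] (ℓ=5, odd), read p_9/q_9
i=0: a=15 ⇒ p=15, q=1
i=1: a=7 ⇒ p=106, q=7
i=2: a=1 ⇒ p=121, q=8
i=3: a=1 ⇒ p=227, q=15
i=4: a=7 ⇒ p=1710, q=113
i=5: a=30 ⇒ p=51527, q=3405
i=6: a=7 ⇒ p=362399, q=23948
i=7: a=1 ⇒ p=413926, q=27353
i=8: a=1 ⇒ p=776325, q=51301
i=9: a=7 ⇒ p=5848201, q=386460
→ (5848201, 386460).  Check: 5848201²=34201454936401, 229·386460²=34201454936400, difference 1.
n=2: (5848201,386460)∘(5848201,386460) = (5848201·5848201+229·386460·386460, 5848201·386460+386460·5848201) = (68402909872801,4520191516920)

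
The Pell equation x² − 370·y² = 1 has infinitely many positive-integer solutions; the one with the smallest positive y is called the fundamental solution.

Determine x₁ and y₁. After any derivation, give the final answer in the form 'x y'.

√370 = [19; 4,4,38, …], period ℓ=3 (odd) → k=5
k=0  a_k=19  p_k/q_k = 19/1
…
k=4  a_k=4  p_k/q_k = 50339/2617
k=5  a_k=4  p_k/q_k = 213859/11118
fundamental: x₁=213859, y₁=11118  (since 45735671881 − 370·123609924 = 1)

213859 11118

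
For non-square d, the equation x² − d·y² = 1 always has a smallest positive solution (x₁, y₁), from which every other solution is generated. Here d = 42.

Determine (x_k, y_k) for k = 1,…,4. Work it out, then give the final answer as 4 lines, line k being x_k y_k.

[6; 2,12] for √42; ℓ=2 ⇒ convergent index 1
step 0: (6, 1)  from 6·(1,0) + (0,1)
step 1: (13, 2)  from 2·(6,1) + (1,0)
fundamental: x₁=13, y₁=2  (since 169 − 42·4 = 1)
n=2: (13,2)∘(13,2) = (13·13+42·2·2, 13·2+2·13) = (337,52)
n=3: (337,52)∘(13,2) = (13·337+42·2·52, 13·52+2·337) = (8749,1350)
n=4: (8749,1350)∘(13,2) = (13·8749+42·2·1350, 13·1350+2·8749) = (227137,35048)

13 2
337 52
8749 1350
227137 35048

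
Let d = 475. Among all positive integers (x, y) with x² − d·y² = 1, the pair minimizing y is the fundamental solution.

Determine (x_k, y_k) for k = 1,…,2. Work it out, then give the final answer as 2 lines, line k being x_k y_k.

57799 2652
6681448801 306565896

√475 → a₀=21, period (1,3,1,6,2,6,1,3,1,42); ℓ=10 even so k=9
a_0=21:  p_0=21·1+0=21,  q_0=21·0+1=1
…
a_2=3:  p_2=3·22+21=87,  q_2=3·1+1=4
a_3=1:  p_3=1·87+22=109,  q_3=1·4+1=5
a_4=6:  p_4=6·109+87=741,  q_4=6·5+4=34
a_5=2:  p_5=2·741+109=1591,  q_5=2·34+5=73
…
a_7=1:  p_7=1·10287+1591=11878,  q_7=1·472+73=545
a_8=3:  p_8=3·11878+10287=45921,  q_8=3·545+472=2107
a_9=1:  p_9=1·45921+11878=57799,  q_9=1·2107+545=2652
fundamental: x₁=57799, y₁=2652  (since 3340724401 − 475·7033104 = 1)
(57799+2652√475)^2 = 6681448801 + 306565896√475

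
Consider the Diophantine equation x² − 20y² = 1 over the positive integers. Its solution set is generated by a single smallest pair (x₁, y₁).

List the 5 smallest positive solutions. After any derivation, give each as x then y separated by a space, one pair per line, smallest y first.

9 2
161 36
2889 646
51841 11592
930249 208010

√20 → a₀=4, period (2,8); ℓ=2 even so k=1
a_0=4:  p_0=4·1+0=4,  q_0=4·0+1=1
a_1=2:  p_1=2·4+1=9,  q_1=2·1+0=2
(x₁, y₁) = (9, 2);  9² − 20·2² = 1 ✓
k=2:  x_2 = 9·9+20·2·2 = 161,  y_2 = 9·2+2·9 = 36
k=3:  x_3 = 9·161+20·2·36 = 2889,  y_3 = 9·36+2·161 = 646
k=4:  x_4 = 9·2889+20·2·646 = 51841,  y_4 = 9·646+2·2889 = 11592
k=5:  x_5 = 9·51841+20·2·11592 = 930249,  y_5 = 9·11592+2·51841 = 208010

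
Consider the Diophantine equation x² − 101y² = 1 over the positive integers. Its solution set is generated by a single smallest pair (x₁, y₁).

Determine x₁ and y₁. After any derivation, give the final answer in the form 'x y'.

201 20

√101 → a₀=10, period (20); ℓ=1 odd so k=1
i=0: a=10 ⇒ p=10, q=1
i=1: a=20 ⇒ p=201, q=20
(x₁, y₁) = (201, 20);  201² − 101·20² = 1 ✓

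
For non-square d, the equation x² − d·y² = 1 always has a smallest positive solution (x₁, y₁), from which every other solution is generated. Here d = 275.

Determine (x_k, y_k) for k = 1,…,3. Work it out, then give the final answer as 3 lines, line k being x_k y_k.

199 12
79201 4776
31521799 1900836

√275 = [16; 1,1,2,1,1,32, …], period ℓ=6 (even) → k=5
i=0: a=16 ⇒ p=16, q=1
…
i=4: a=1 ⇒ p=116, q=7
i=5: a=1 ⇒ p=199, q=12
(x₁, y₁) = (199, 12);  199² − 275·12² = 1 ✓
(x_2, y_2) = (199·199 + 275·12·12, 199·12 + 12·199) = (79201, 4776)
(x_3, y_3) = (199·79201 + 275·12·4776, 199·4776 + 12·79201) = (31521799, 1900836)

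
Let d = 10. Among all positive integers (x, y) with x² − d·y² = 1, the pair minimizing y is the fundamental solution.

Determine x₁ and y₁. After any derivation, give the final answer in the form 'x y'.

19 6

√10 → a₀=3, period (6); ℓ=1 odd so k=1
i=0: a=3 ⇒ p=3, q=1
i=1: a=6 ⇒ p=19, q=6
fundamental: x₁=19, y₁=6  (since 361 − 10·36 = 1)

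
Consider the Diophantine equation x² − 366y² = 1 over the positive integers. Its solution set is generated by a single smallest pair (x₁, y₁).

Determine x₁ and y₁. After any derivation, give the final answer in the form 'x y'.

d=366: √d = [19; 7,1,1,1,2,12,2,1,1,1,7,38] (ℓ=12, even), read p_11/q_11
i=0: a=19 ⇒ p=19, q=1
i=1: a=7 ⇒ p=134, q=7
…
i=4: a=1 ⇒ p=440, q=23
i=5: a=2 ⇒ p=1167, q=61
i=6: a=12 ⇒ p=14444, q=755
i=7: a=2 ⇒ p=30055, q=1571
i=8: a=1 ⇒ p=44499, q=2326
i=9: a=1 ⇒ p=74554, q=3897
i=10: a=1 ⇒ p=119053, q=6223
i=11: a=7 ⇒ p=907925, q=47458
→ (907925, 47458).  Check: 907925²=824327805625, 366·47458²=824327805624, difference 1.

907925 47458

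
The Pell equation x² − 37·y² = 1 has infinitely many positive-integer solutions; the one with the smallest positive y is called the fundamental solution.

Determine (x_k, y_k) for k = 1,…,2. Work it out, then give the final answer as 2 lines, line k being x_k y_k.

[6; 12] for √37; ℓ=1 ⇒ convergent index 1
i=0: a=6 ⇒ p=6, q=1
i=1: a=12 ⇒ p=73, q=12
fundamental: x₁=73, y₁=12  (since 5329 − 37·144 = 1)
n=2: (73,12)∘(73,12) = (73·73+37·12·12, 73·12+12·73) = (10657,1752)

73 12
10657 1752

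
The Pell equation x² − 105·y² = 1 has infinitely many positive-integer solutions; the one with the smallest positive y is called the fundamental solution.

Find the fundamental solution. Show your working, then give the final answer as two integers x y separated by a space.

41 4

√105 → a₀=10, period (4,20); ℓ=2 even so k=1
step 0: (10, 1)  from 10·(1,0) + (0,1)
step 1: (41, 4)  from 4·(10,1) + (1,0)
→ (41, 4).  Check: 41²=1681, 105·4²=1680, difference 1.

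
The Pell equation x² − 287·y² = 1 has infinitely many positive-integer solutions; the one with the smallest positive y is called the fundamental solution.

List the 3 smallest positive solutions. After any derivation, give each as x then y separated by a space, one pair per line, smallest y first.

[16; 1,15,1,32] for √287; ℓ=4 ⇒ convergent index 3
k=0  a_k=16  p_k/q_k = 16/1
k=1  a_k=1  p_k/q_k = 17/1
k=2  a_k=15  p_k/q_k = 271/16
k=3  a_k=1  p_k/q_k = 288/17
(x₁, y₁) = (288, 17);  288² − 287·17² = 1 ✓
(x_2, y_2) = (288·288 + 287·17·17, 288·17 + 17·288) = (165887, 9792)
(x_3, y_3) = (288·165887 + 287·17·9792, 288·9792 + 17·165887) = (95550624, 5640175)

288 17
165887 9792
95550624 5640175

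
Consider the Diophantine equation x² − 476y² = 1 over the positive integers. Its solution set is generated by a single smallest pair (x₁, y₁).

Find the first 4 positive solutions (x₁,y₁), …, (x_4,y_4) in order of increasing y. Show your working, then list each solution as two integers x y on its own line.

28799 1320
1658764801 76029360
95541534979199 4379139075960
5503001330073139201 252229652421114720

√476 = [21; 1,4,2,10,2,4,1,42, …], period ℓ=8 (even) → k=7
i=0: a=21 ⇒ p=21, q=1
i=1: a=1 ⇒ p=22, q=1
…
i=3: a=2 ⇒ p=240, q=11
…
i=5: a=2 ⇒ p=5258, q=241
i=6: a=4 ⇒ p=23541, q=1079
i=7: a=1 ⇒ p=28799, q=1320
→ (28799, 1320).  Check: 28799²=829382401, 476·1320²=829382400, difference 1.
k=2:  x_2 = 28799·28799+476·1320·1320 = 1658764801,  y_2 = 28799·1320+1320·28799 = 76029360
k=3:  x_3 = 28799·1658764801+476·1320·76029360 = 95541534979199,  y_3 = 28799·76029360+1320·1658764801 = 4379139075960
k=4:  x_4 = 28799·95541534979199+476·1320·4379139075960 = 5503001330073139201,  y_4 = 28799·4379139075960+1320·95541534979199 = 252229652421114720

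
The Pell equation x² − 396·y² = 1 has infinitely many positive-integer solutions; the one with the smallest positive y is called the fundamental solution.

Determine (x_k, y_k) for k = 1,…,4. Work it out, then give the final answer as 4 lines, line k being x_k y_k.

199 10
79201 3980
31521799 1584030
12545596801 630439960

d=396: √d = [19; 1,8,1,38] (ℓ=4, even), read p_3/q_3
a_0=19:  p_0=19·1+0=19,  q_0=19·0+1=1
a_1=1:  p_1=1·19+1=20,  q_1=1·1+0=1
a_2=8:  p_2=8·20+19=179,  q_2=8·1+1=9
a_3=1:  p_3=1·179+20=199,  q_3=1·9+1=10
(x₁, y₁) = (199, 10);  199² − 396·10² = 1 ✓
n=2: (199,10)∘(199,10) = (199·199+396·10·10, 199·10+10·199) = (79201,3980)
n=3: (79201,3980)∘(199,10) = (199·79201+396·10·3980, 199·3980+10·79201) = (31521799,1584030)
n=4: (31521799,1584030)∘(199,10) = (199·31521799+396·10·1584030, 199·1584030+10·31521799) = (12545596801,630439960)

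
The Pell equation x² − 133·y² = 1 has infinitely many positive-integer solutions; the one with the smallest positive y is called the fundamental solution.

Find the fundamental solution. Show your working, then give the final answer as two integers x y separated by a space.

2588599 224460

√133 = [11; 1,1,7,5,1,…,1,1,22, …], period ℓ=16 (even) → k=15
a_0=11:  p_0=11·1+0=11,  q_0=11·0+1=1
a_1=1:  p_1=1·11+1=12,  q_1=1·1+0=1
…
a_3=7:  p_3=7·23+12=173,  q_3=7·2+1=15
…
a_5=1:  p_5=1·888+173=1061,  q_5=1·77+15=92
a_6=1:  p_6=1·1061+888=1949,  q_6=1·92+77=169
…
a_8=2:  p_8=2·3010+1949=7969,  q_8=2·261+169=691
a_9=1:  p_9=1·7969+3010=10979,  q_9=1·691+261=952
…
a_11=1:  p_11=1·18948+10979=29927,  q_11=1·1643+952=2595
a_12=5:  p_12=5·29927+18948=168583,  q_12=5·2595+1643=14618
a_13=7:  p_13=7·168583+29927=1210008,  q_13=7·14618+2595=104921
a_14=1:  p_14=1·1210008+168583=1378591,  q_14=1·104921+14618=119539
a_15=1:  p_15=1·1378591+1210008=2588599,  q_15=1·119539+104921=224460
→ (2588599, 224460).  Check: 2588599²=6700844782801, 133·224460²=6700844782800, difference 1.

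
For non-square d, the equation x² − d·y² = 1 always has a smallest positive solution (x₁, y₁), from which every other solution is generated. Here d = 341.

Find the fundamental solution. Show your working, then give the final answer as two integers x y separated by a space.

d=341: √d = [18; 2,6,1,8,2,…,6,2,36] (ℓ=14, even), read p_13/q_13
k=0  a_k=18  p_k/q_k = 18/1
k=1  a_k=2  p_k/q_k = 37/2
k=2  a_k=6  p_k/q_k = 240/13
…
k=4  a_k=8  p_k/q_k = 2456/133
…
k=6  a_k=1  p_k/q_k = 7645/414
k=7  a_k=2  p_k/q_k = 20479/1109
…
k=11  a_k=1  p_k/q_k = 718667/38918
k=12  a_k=6  p_k/q_k = 4953942/268271
k=13  a_k=2  p_k/q_k = 10626551/575460
fundamental: x₁=10626551, y₁=575460  (since 112923586155601 − 341·331154211600 = 1)

10626551 575460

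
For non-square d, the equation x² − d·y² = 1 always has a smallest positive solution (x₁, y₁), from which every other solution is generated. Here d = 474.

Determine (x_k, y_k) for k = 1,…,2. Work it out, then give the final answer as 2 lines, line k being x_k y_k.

193549 8890
74922430801 3441301220

√474 = [21; 1,3,2,1,1,…,3,1,42, …], period ℓ=14 (even) → k=13
k=0  a_k=21  p_k/q_k = 21/1
…
k=2  a_k=3  p_k/q_k = 87/4
k=3  a_k=2  p_k/q_k = 196/9
…
k=6  a_k=1  p_k/q_k = 762/35
k=7  a_k=6  p_k/q_k = 5051/232
k=8  a_k=1  p_k/q_k = 5813/267
k=9  a_k=1  p_k/q_k = 10864/499
k=10  a_k=1  p_k/q_k = 16677/766
…
k=12  a_k=3  p_k/q_k = 149331/6859
k=13  a_k=1  p_k/q_k = 193549/8890
(x₁, y₁) = (193549, 8890);  193549² − 474·8890² = 1 ✓
(x_2, y_2) = (193549·193549 + 474·8890·8890, 193549·8890 + 8890·193549) = (74922430801, 3441301220)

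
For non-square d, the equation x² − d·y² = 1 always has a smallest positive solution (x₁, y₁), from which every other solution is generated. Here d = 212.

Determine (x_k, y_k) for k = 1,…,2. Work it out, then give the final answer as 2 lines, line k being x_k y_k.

[14; 1,1,3,1,1,…,1,1,28] for √212; ℓ=14 ⇒ convergent index 13
i=0: a=14 ⇒ p=14, q=1
…
i=5: a=1 ⇒ p=233, q=16
…
i=7: a=6 ⇒ p=2417, q=166
i=8: a=1 ⇒ p=2781, q=191
i=9: a=1 ⇒ p=5198, q=357
i=10: a=1 ⇒ p=7979, q=548
i=11: a=3 ⇒ p=29135, q=2001
i=12: a=1 ⇒ p=37114, q=2549
i=13: a=1 ⇒ p=66249, q=4550
→ (66249, 4550).  Check: 66249²=4388930001, 212·4550²=4388930000, difference 1.
(66249+4550√212)^2 = 8777860001 + 602865900√212

66249 4550
8777860001 602865900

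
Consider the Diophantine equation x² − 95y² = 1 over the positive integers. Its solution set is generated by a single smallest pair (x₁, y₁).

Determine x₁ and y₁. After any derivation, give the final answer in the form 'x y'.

39 4

√95 → a₀=9, period (1,2,1,18); ℓ=4 even so k=3
k=0  a_k=9  p_k/q_k = 9/1
…
k=2  a_k=2  p_k/q_k = 29/3
k=3  a_k=1  p_k/q_k = 39/4
(x₁, y₁) = (39, 4);  39² − 95·4² = 1 ✓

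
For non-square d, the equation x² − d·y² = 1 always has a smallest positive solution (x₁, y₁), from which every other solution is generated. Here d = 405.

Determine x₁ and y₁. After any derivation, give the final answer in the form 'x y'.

√405 → a₀=20, period (8,40); ℓ=2 even so k=1
k=0  a_k=20  p_k/q_k = 20/1
k=1  a_k=8  p_k/q_k = 161/8
→ (161, 8).  Check: 161²=25921, 405·8²=25920, difference 1.

161 8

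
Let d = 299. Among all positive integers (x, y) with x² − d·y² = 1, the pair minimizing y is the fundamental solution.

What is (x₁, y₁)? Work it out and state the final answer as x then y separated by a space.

√299 → a₀=17, period (3,2,3,34); ℓ=4 even so k=3
k=0  a_k=17  p_k/q_k = 17/1
k=1  a_k=3  p_k/q_k = 52/3
k=2  a_k=2  p_k/q_k = 121/7
k=3  a_k=3  p_k/q_k = 415/24
→ (415, 24).  Check: 415²=172225, 299·24²=172224, difference 1.

415 24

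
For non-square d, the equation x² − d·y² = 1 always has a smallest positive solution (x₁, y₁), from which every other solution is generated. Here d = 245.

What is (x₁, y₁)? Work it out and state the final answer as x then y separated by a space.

d=245: √d = [15; 1,1,1,7,6,7,1,1,1,30] (ℓ=10, even), read p_9/q_9
i=0: a=15 ⇒ p=15, q=1
…
i=4: a=7 ⇒ p=360, q=23
…
i=8: a=1 ⇒ p=33825, q=2161
i=9: a=1 ⇒ p=51841, q=3312
(x₁, y₁) = (51841, 3312);  51841² − 245·3312² = 1 ✓

51841 3312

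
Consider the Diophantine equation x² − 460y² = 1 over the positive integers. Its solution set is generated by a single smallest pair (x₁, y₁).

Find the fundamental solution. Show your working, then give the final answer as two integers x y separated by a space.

2535751 118230

[21; 2,4,3,1,2,10,2,1,3,4,2,42] for √460; ℓ=12 ⇒ convergent index 11
step 0: (21, 1)  from 21·(1,0) + (0,1)
…
step 2: (193, 9)  from 4·(43,2) + (21,1)
…
step 4: (815, 38)  from 1·(622,29) + (193,9)
…
step 10: (1135029, 52921)  from 4·(265693,12388) + (72257,3369)
step 11: (2535751, 118230)  from 2·(1135029,52921) + (265693,12388)
(x₁, y₁) = (2535751, 118230);  2535751² − 460·118230² = 1 ✓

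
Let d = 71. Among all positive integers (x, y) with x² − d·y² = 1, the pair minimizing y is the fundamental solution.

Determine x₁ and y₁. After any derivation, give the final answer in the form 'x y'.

√71 → a₀=8, period (2,2,1,7,1,2,2,16); ℓ=8 even so k=7
step 0: (8, 1)  from 8·(1,0) + (0,1)
step 1: (17, 2)  from 2·(8,1) + (1,0)
step 2: (42, 5)  from 2·(17,2) + (8,1)
step 3: (59, 7)  from 1·(42,5) + (17,2)
step 4: (455, 54)  from 7·(59,7) + (42,5)
…
step 6: (1483, 176)  from 2·(514,61) + (455,54)
step 7: (3480, 413)  from 2·(1483,176) + (514,61)
(x₁, y₁) = (3480, 413);  3480² − 71·413² = 1 ✓

3480 413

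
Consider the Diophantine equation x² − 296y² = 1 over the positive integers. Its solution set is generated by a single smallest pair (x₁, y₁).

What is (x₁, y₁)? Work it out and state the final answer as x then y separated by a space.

d=296: √d = [17; 4,1,7,1,4,34] (ℓ=6, even), read p_5/q_5
step 0: (17, 1)  from 17·(1,0) + (0,1)
step 1: (69, 4)  from 4·(17,1) + (1,0)
step 2: (86, 5)  from 1·(69,4) + (17,1)
…
step 4: (757, 44)  from 1·(671,39) + (86,5)
step 5: (3699, 215)  from 4·(757,44) + (671,39)
fundamental: x₁=3699, y₁=215  (since 13682601 − 296·46225 = 1)

3699 215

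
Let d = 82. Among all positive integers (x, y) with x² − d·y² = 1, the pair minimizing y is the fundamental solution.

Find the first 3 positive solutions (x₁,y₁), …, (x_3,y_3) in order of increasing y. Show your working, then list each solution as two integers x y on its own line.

163 18
53137 5868
17322499 1912950

√82 = [9; 18, …], period ℓ=1 (odd) → k=1
k=0  a_k=9  p_k/q_k = 9/1
k=1  a_k=18  p_k/q_k = 163/18
fundamental: x₁=163, y₁=18  (since 26569 − 82·324 = 1)
(x_2, y_2) = (163·163 + 82·18·18, 163·18 + 18·163) = (53137, 5868)
(x_3, y_3) = (163·53137 + 82·18·5868, 163·5868 + 18·53137) = (17322499, 1912950)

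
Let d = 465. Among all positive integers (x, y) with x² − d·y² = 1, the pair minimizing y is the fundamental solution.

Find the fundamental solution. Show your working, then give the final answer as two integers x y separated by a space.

[21; 1,1,3,2,2,2,3,1,1,42] for √465; ℓ=10 ⇒ convergent index 9
i=0: a=21 ⇒ p=21, q=1
…
i=2: a=1 ⇒ p=43, q=2
i=3: a=3 ⇒ p=151, q=7
i=4: a=2 ⇒ p=345, q=16
i=5: a=2 ⇒ p=841, q=39
…
i=7: a=3 ⇒ p=6922, q=321
i=8: a=1 ⇒ p=8949, q=415
i=9: a=1 ⇒ p=15871, q=736
fundamental: x₁=15871, y₁=736  (since 251888641 − 465·541696 = 1)

15871 736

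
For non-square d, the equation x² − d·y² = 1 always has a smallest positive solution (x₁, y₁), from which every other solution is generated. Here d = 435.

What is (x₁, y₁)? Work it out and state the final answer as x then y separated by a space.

146 7

√435 → a₀=20, period (1,5,1,40); ℓ=4 even so k=3
i=0: a=20 ⇒ p=20, q=1
…
i=2: a=5 ⇒ p=125, q=6
i=3: a=1 ⇒ p=146, q=7
fundamental: x₁=146, y₁=7  (since 21316 − 435·49 = 1)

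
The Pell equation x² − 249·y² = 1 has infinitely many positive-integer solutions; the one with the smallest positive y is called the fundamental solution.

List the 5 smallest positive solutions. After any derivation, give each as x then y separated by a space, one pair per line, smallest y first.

8553815 542076
146335502108449 9273635639880
2503453625935556812055 158649927281879742324
42828158354663763449114371201 2714124255465295062538692240
732688286712993936041346554632551575 46432233536525587120811525646048876

[15; 1,3,1,1,5,…,3,1,30] for √249; ℓ=16 ⇒ convergent index 15
k=0  a_k=15  p_k/q_k = 15/1
…
k=4  a_k=1  p_k/q_k = 142/9
…
k=12  a_k=1  p_k/q_k = 1017351/64472
k=13  a_k=1  p_k/q_k = 1884116/119401
k=14  a_k=3  p_k/q_k = 6669699/422675
k=15  a_k=1  p_k/q_k = 8553815/542076
(x₁, y₁) = (8553815, 542076);  8553815² − 249·542076² = 1 ✓
(8553815+542076√249)^2 = 146335502108449 + 9273635639880√249
(8553815+542076√249)^3 = 2503453625935556812055 + 158649927281879742324√249
(8553815+542076√249)^4 = 42828158354663763449114371201 + 2714124255465295062538692240√249
(8553815+542076√249)^5 = 732688286712993936041346554632551575 + 46432233536525587120811525646048876√249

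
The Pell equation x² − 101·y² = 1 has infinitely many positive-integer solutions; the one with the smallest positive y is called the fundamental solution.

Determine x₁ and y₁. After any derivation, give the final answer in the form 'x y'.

[10; 20] for √101; ℓ=1 ⇒ convergent index 1
k=0  a_k=10  p_k/q_k = 10/1
k=1  a_k=20  p_k/q_k = 201/20
fundamental: x₁=201, y₁=20  (since 40401 − 101·400 = 1)

201 20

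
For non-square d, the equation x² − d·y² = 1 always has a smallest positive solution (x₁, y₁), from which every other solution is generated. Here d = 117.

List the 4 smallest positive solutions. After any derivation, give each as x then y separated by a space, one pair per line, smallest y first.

649 60
842401 77880
1093435849 101088180
1419278889601 131212379760

d=117: √d = [10; 1,4,2,4,1,20] (ℓ=6, even), read p_5/q_5
step 0: (10, 1)  from 10·(1,0) + (0,1)
…
step 4: (530, 49)  from 4·(119,11) + (54,5)
step 5: (649, 60)  from 1·(530,49) + (119,11)
→ (649, 60).  Check: 649²=421201, 117·60²=421200, difference 1.
(649+60√117)^2 = 842401 + 77880√117
(649+60√117)^3 = 1093435849 + 101088180√117
(649+60√117)^4 = 1419278889601 + 131212379760√117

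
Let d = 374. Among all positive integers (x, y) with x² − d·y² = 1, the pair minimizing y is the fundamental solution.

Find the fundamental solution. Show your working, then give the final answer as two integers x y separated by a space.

√374 → a₀=19, period (2,1,18,1,2,38); ℓ=6 even so k=5
step 0: (19, 1)  from 19·(1,0) + (0,1)
step 1: (39, 2)  from 2·(19,1) + (1,0)
…
step 4: (1141, 59)  from 1·(1083,56) + (58,3)
step 5: (3365, 174)  from 2·(1141,59) + (1083,56)
→ (3365, 174).  Check: 3365²=11323225, 374·174²=11323224, difference 1.

3365 174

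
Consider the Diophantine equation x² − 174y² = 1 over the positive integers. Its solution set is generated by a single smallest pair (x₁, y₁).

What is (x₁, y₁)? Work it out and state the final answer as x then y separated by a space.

1451 110

d=174: √d = [13; 5,4,5,26] (ℓ=4, even), read p_3/q_3
k=0  a_k=13  p_k/q_k = 13/1
…
k=2  a_k=4  p_k/q_k = 277/21
k=3  a_k=5  p_k/q_k = 1451/110
fundamental: x₁=1451, y₁=110  (since 2105401 − 174·12100 = 1)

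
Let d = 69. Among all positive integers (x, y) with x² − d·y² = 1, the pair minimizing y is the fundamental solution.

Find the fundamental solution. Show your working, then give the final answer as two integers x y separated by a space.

[8; 3,3,1,4,1,3,3,16] for √69; ℓ=8 ⇒ convergent index 7
k=0  a_k=8  p_k/q_k = 8/1
k=1  a_k=3  p_k/q_k = 25/3
k=2  a_k=3  p_k/q_k = 83/10
k=3  a_k=1  p_k/q_k = 108/13
k=4  a_k=4  p_k/q_k = 515/62
k=5  a_k=1  p_k/q_k = 623/75
k=6  a_k=3  p_k/q_k = 2384/287
k=7  a_k=3  p_k/q_k = 7775/936
fundamental: x₁=7775, y₁=936  (since 60450625 − 69·876096 = 1)

7775 936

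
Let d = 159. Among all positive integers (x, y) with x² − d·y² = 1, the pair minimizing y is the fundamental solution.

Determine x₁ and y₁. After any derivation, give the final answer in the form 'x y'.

√159 = [12; 1,1,1,1,3,1,1,1,1,24, …], period ℓ=10 (even) → k=9
i=0: a=12 ⇒ p=12, q=1
…
i=4: a=1 ⇒ p=63, q=5
i=5: a=3 ⇒ p=227, q=18
…
i=8: a=1 ⇒ p=807, q=64
i=9: a=1 ⇒ p=1324, q=105
fundamental: x₁=1324, y₁=105  (since 1752976 − 159·11025 = 1)

1324 105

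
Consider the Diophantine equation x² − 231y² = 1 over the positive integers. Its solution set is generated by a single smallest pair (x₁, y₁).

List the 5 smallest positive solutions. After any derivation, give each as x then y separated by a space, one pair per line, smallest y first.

[15; 5,30] for √231; ℓ=2 ⇒ convergent index 1
i=0: a=15 ⇒ p=15, q=1
i=1: a=5 ⇒ p=76, q=5
(x₁, y₁) = (76, 5);  76² − 231·5² = 1 ✓
k=2:  x_2 = 76·76+231·5·5 = 11551,  y_2 = 76·5+5·76 = 760
k=3:  x_3 = 76·11551+231·5·760 = 1755676,  y_3 = 76·760+5·11551 = 115515
k=4:  x_4 = 76·1755676+231·5·115515 = 266851201,  y_4 = 76·115515+5·1755676 = 17557520
k=5:  x_5 = 76·266851201+231·5·17557520 = 40559626876,  y_5 = 76·17557520+5·266851201 = 2668627525

76 5
11551 760
1755676 115515
266851201 17557520
40559626876 2668627525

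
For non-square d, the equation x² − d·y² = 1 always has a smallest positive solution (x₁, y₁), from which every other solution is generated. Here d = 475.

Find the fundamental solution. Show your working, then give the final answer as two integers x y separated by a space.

d=475: √d = [21; 1,3,1,6,2,6,1,3,1,42] (ℓ=10, even), read p_9/q_9
k=0  a_k=21  p_k/q_k = 21/1
k=1  a_k=1  p_k/q_k = 22/1
k=2  a_k=3  p_k/q_k = 87/4
…
k=5  a_k=2  p_k/q_k = 1591/73
…
k=7  a_k=1  p_k/q_k = 11878/545
k=8  a_k=3  p_k/q_k = 45921/2107
k=9  a_k=1  p_k/q_k = 57799/2652
fundamental: x₁=57799, y₁=2652  (since 3340724401 − 475·7033104 = 1)

57799 2652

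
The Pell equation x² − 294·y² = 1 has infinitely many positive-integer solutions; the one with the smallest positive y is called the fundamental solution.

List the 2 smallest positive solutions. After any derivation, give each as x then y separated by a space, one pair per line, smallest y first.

4801 280
46099201 2688560

√294 = [17; 6,1,4,1,6,34, …], period ℓ=6 (even) → k=5
k=0  a_k=17  p_k/q_k = 17/1
…
k=2  a_k=1  p_k/q_k = 120/7
k=3  a_k=4  p_k/q_k = 583/34
k=4  a_k=1  p_k/q_k = 703/41
k=5  a_k=6  p_k/q_k = 4801/280
fundamental: x₁=4801, y₁=280  (since 23049601 − 294·78400 = 1)
k=2:  x_2 = 4801·4801+294·280·280 = 46099201,  y_2 = 4801·280+280·4801 = 2688560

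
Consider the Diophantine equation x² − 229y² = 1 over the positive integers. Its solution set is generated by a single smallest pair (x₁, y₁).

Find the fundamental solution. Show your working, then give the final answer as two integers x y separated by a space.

5848201 386460

√229 = [15; 7,1,1,7,30, …], period ℓ=5 (odd) → k=9
step 0: (15, 1)  from 15·(1,0) + (0,1)
step 1: (106, 7)  from 7·(15,1) + (1,0)
…
step 3: (227, 15)  from 1·(121,8) + (106,7)
…
step 6: (362399, 23948)  from 7·(51527,3405) + (1710,113)
step 7: (413926, 27353)  from 1·(362399,23948) + (51527,3405)
step 8: (776325, 51301)  from 1·(413926,27353) + (362399,23948)
step 9: (5848201, 386460)  from 7·(776325,51301) + (413926,27353)
(x₁, y₁) = (5848201, 386460);  5848201² − 229·386460² = 1 ✓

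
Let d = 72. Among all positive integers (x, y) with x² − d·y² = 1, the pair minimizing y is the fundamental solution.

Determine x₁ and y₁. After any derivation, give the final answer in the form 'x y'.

√72 = [8; 2,16, …], period ℓ=2 (even) → k=1
k=0  a_k=8  p_k/q_k = 8/1
k=1  a_k=2  p_k/q_k = 17/2
→ (17, 2).  Check: 17²=289, 72·2²=288, difference 1.

17 2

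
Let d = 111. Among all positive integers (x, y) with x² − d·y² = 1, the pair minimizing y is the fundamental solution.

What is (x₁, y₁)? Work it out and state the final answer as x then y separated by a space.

d=111: √d = [10; 1,1,6,1,1,20] (ℓ=6, even), read p_5/q_5
i=0: a=10 ⇒ p=10, q=1
i=1: a=1 ⇒ p=11, q=1
i=2: a=1 ⇒ p=21, q=2
i=3: a=6 ⇒ p=137, q=13
i=4: a=1 ⇒ p=158, q=15
i=5: a=1 ⇒ p=295, q=28
→ (295, 28).  Check: 295²=87025, 111·28²=87024, difference 1.

295 28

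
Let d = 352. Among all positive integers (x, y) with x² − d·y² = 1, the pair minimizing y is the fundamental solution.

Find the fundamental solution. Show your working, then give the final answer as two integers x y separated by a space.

√352 = [18; 1,3,5,9,5,3,1,36, …], period ℓ=8 (even) → k=7
k=0  a_k=18  p_k/q_k = 18/1
k=1  a_k=1  p_k/q_k = 19/1
k=2  a_k=3  p_k/q_k = 75/4
k=3  a_k=5  p_k/q_k = 394/21
k=4  a_k=9  p_k/q_k = 3621/193
k=5  a_k=5  p_k/q_k = 18499/986
k=6  a_k=3  p_k/q_k = 59118/3151
k=7  a_k=1  p_k/q_k = 77617/4137
fundamental: x₁=77617, y₁=4137  (since 6024398689 − 352·17114769 = 1)

77617 4137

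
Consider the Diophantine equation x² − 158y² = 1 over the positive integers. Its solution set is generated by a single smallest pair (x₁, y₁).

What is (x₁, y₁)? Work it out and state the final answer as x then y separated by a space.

√158 = [12; 1,1,3,12,3,1,1,24, …], period ℓ=8 (even) → k=7
step 0: (12, 1)  from 12·(1,0) + (0,1)
…
step 2: (25, 2)  from 1·(13,1) + (12,1)
step 3: (88, 7)  from 3·(25,2) + (13,1)
…
step 5: (3331, 265)  from 3·(1081,86) + (88,7)
step 6: (4412, 351)  from 1·(3331,265) + (1081,86)
step 7: (7743, 616)  from 1·(4412,351) + (3331,265)
(x₁, y₁) = (7743, 616);  7743² − 158·616² = 1 ✓

7743 616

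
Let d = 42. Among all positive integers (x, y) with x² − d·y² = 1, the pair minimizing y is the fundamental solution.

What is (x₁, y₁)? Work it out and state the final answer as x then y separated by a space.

d=42: √d = [6; 2,12] (ℓ=2, even), read p_1/q_1
k=0  a_k=6  p_k/q_k = 6/1
k=1  a_k=2  p_k/q_k = 13/2
→ (13, 2).  Check: 13²=169, 42·2²=168, difference 1.

13 2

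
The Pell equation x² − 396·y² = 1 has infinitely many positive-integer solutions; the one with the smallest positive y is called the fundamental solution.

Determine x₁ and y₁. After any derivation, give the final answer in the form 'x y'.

√396 → a₀=19, period (1,8,1,38); ℓ=4 even so k=3
k=0  a_k=19  p_k/q_k = 19/1
k=1  a_k=1  p_k/q_k = 20/1
k=2  a_k=8  p_k/q_k = 179/9
k=3  a_k=1  p_k/q_k = 199/10
→ (199, 10).  Check: 199²=39601, 396·10²=39600, difference 1.

199 10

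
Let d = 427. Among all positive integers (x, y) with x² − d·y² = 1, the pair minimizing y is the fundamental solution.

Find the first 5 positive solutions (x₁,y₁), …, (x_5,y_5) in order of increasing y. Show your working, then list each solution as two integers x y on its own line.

62 3
7687 372
953126 46125
118179937 5719128
14653359062 709125747

√427 → a₀=20, period (1,1,1,40); ℓ=4 even so k=3
i=0: a=20 ⇒ p=20, q=1
i=1: a=1 ⇒ p=21, q=1
i=2: a=1 ⇒ p=41, q=2
i=3: a=1 ⇒ p=62, q=3
→ (62, 3).  Check: 62²=3844, 427·3²=3843, difference 1.
k=2:  x_2 = 62·62+427·3·3 = 7687,  y_2 = 62·3+3·62 = 372
k=3:  x_3 = 62·7687+427·3·372 = 953126,  y_3 = 62·372+3·7687 = 46125
k=4:  x_4 = 62·953126+427·3·46125 = 118179937,  y_4 = 62·46125+3·953126 = 5719128
k=5:  x_5 = 62·118179937+427·3·5719128 = 14653359062,  y_5 = 62·5719128+3·118179937 = 709125747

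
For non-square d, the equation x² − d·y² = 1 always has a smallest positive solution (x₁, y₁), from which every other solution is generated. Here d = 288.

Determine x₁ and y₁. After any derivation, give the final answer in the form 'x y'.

√288 → a₀=16, period (1,32); ℓ=2 even so k=1
a_0=16:  p_0=16·1+0=16,  q_0=16·0+1=1
a_1=1:  p_1=1·16+1=17,  q_1=1·1+0=1
(x₁, y₁) = (17, 1);  17² − 288·1² = 1 ✓

17 1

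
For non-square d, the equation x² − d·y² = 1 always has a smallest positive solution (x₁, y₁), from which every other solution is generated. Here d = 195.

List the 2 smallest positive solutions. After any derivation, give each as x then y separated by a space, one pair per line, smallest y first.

d=195: √d = [13; 1,26] (ℓ=2, even), read p_1/q_1
k=0  a_k=13  p_k/q_k = 13/1
k=1  a_k=1  p_k/q_k = 14/1
→ (14, 1).  Check: 14²=196, 195·1²=195, difference 1.
n=2: (14,1)∘(14,1) = (14·14+195·1·1, 14·1+1·14) = (391,28)

14 1
391 28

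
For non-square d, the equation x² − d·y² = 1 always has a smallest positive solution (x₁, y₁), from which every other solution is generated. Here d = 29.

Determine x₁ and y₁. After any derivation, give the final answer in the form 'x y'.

9801 1820

[5; 2,1,1,2,10] for √29; ℓ=5 ⇒ convergent index 9
i=0: a=5 ⇒ p=5, q=1
…
i=4: a=2 ⇒ p=70, q=13
i=5: a=10 ⇒ p=727, q=135
…
i=8: a=1 ⇒ p=3775, q=701
i=9: a=2 ⇒ p=9801, q=1820
fundamental: x₁=9801, y₁=1820  (since 96059601 − 29·3312400 = 1)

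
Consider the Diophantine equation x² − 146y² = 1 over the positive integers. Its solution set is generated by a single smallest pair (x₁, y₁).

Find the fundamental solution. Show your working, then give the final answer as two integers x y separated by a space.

145 12

√146 → a₀=12, period (12,24); ℓ=2 even so k=1
i=0: a=12 ⇒ p=12, q=1
i=1: a=12 ⇒ p=145, q=12
fundamental: x₁=145, y₁=12  (since 21025 − 146·144 = 1)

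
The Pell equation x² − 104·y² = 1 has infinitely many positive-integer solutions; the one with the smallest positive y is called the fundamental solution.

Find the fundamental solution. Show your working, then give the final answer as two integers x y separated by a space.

√104 = [10; 5,20, …], period ℓ=2 (even) → k=1
step 0: (10, 1)  from 10·(1,0) + (0,1)
step 1: (51, 5)  from 5·(10,1) + (1,0)
(x₁, y₁) = (51, 5);  51² − 104·5² = 1 ✓

51 5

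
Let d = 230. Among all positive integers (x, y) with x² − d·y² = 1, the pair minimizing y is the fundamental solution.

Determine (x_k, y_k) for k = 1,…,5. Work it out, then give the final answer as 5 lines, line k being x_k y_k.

√230 = [15; 6,30, …], period ℓ=2 (even) → k=1
a_0=15:  p_0=15·1+0=15,  q_0=15·0+1=1
a_1=6:  p_1=6·15+1=91,  q_1=6·1+0=6
→ (91, 6).  Check: 91²=8281, 230·6²=8280, difference 1.
k=2:  x_2 = 91·91+230·6·6 = 16561,  y_2 = 91·6+6·91 = 1092
k=3:  x_3 = 91·16561+230·6·1092 = 3014011,  y_3 = 91·1092+6·16561 = 198738
k=4:  x_4 = 91·3014011+230·6·198738 = 548533441,  y_4 = 91·198738+6·3014011 = 36169224
k=5:  x_5 = 91·548533441+230·6·36169224 = 99830072251,  y_5 = 91·36169224+6·548533441 = 6582600030

91 6
16561 1092
3014011 198738
548533441 36169224
99830072251 6582600030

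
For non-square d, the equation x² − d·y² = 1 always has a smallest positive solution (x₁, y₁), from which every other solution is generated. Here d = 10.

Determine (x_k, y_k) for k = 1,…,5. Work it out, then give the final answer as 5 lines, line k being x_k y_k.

d=10: √d = [3; 6] (ℓ=1, odd), read p_1/q_1
k=0  a_k=3  p_k/q_k = 3/1
k=1  a_k=6  p_k/q_k = 19/6
→ (19, 6).  Check: 19²=361, 10·6²=360, difference 1.
(19+6√10)^2 = 721 + 228√10
(19+6√10)^3 = 27379 + 8658√10
(19+6√10)^4 = 1039681 + 328776√10
(19+6√10)^5 = 39480499 + 12484830√10

19 6
721 228
27379 8658
1039681 328776
39480499 12484830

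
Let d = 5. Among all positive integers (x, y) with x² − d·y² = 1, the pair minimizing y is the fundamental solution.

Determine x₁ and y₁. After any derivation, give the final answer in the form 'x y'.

√5 = [2; 4, …], period ℓ=1 (odd) → k=1
step 0: (2, 1)  from 2·(1,0) + (0,1)
step 1: (9, 4)  from 4·(2,1) + (1,0)
fundamental: x₁=9, y₁=4  (since 81 − 5·16 = 1)

9 4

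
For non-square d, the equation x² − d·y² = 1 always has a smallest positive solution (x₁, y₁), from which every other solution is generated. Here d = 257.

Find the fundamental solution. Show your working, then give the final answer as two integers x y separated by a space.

513 32

√257 = [16; 32, …], period ℓ=1 (odd) → k=1
step 0: (16, 1)  from 16·(1,0) + (0,1)
step 1: (513, 32)  from 32·(16,1) + (1,0)
(x₁, y₁) = (513, 32);  513² − 257·32² = 1 ✓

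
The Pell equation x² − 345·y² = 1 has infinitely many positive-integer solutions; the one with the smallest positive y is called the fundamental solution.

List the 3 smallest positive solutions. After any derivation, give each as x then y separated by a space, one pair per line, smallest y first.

6761 364
91422241 4922008
1236211536041 66555391812

d=345: √d = [18; 1,1,2,1,6,1,2,1,1,36] (ℓ=10, even), read p_9/q_9
i=0: a=18 ⇒ p=18, q=1
i=1: a=1 ⇒ p=19, q=1
i=2: a=1 ⇒ p=37, q=2
i=3: a=2 ⇒ p=93, q=5
…
i=5: a=6 ⇒ p=873, q=47
…
i=8: a=1 ⇒ p=3882, q=209
i=9: a=1 ⇒ p=6761, q=364
(x₁, y₁) = (6761, 364);  6761² − 345·364² = 1 ✓
k=2:  x_2 = 6761·6761+345·364·364 = 91422241,  y_2 = 6761·364+364·6761 = 4922008
k=3:  x_3 = 6761·91422241+345·364·4922008 = 1236211536041,  y_3 = 6761·4922008+364·91422241 = 66555391812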